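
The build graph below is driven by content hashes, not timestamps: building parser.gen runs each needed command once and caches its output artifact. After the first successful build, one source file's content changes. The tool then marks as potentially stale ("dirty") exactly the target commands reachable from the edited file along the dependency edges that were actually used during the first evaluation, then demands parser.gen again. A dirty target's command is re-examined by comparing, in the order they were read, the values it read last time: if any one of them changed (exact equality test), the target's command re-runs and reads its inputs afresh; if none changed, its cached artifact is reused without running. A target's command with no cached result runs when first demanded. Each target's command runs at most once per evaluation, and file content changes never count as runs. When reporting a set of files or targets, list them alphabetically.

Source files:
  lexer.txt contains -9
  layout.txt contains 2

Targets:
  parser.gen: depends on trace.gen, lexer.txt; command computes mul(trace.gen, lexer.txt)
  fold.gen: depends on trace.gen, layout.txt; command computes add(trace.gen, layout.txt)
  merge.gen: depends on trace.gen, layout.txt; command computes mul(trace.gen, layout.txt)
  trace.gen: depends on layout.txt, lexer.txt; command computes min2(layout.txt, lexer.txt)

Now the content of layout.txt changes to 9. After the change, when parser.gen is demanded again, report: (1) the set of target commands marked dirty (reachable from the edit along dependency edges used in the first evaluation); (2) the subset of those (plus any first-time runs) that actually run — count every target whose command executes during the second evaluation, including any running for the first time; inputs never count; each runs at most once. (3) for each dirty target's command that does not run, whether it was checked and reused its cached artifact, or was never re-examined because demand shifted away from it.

Dirty set: parser.gen, trace.gen.
Run set: trace.gen (1 run).
Re-examined without running (cache reused): parser.gen.
The important point: trace.gen recomputes to an identical value, and the output ends up unchanged.

Initial pass — values computed on the first demand:
  trace.gen = min2(2, -9) = -9
  parser.gen = mul(-9, -9) = 81

Second demand — change propagation:
  trace.gen: re-runs because layout.txt 2->9; new result -9 (unchanged).
  parser.gen: re-examined; everything it read last time is the same (trace.gen unchanged, lexer.txt unchanged) — cache 81 kept, no run.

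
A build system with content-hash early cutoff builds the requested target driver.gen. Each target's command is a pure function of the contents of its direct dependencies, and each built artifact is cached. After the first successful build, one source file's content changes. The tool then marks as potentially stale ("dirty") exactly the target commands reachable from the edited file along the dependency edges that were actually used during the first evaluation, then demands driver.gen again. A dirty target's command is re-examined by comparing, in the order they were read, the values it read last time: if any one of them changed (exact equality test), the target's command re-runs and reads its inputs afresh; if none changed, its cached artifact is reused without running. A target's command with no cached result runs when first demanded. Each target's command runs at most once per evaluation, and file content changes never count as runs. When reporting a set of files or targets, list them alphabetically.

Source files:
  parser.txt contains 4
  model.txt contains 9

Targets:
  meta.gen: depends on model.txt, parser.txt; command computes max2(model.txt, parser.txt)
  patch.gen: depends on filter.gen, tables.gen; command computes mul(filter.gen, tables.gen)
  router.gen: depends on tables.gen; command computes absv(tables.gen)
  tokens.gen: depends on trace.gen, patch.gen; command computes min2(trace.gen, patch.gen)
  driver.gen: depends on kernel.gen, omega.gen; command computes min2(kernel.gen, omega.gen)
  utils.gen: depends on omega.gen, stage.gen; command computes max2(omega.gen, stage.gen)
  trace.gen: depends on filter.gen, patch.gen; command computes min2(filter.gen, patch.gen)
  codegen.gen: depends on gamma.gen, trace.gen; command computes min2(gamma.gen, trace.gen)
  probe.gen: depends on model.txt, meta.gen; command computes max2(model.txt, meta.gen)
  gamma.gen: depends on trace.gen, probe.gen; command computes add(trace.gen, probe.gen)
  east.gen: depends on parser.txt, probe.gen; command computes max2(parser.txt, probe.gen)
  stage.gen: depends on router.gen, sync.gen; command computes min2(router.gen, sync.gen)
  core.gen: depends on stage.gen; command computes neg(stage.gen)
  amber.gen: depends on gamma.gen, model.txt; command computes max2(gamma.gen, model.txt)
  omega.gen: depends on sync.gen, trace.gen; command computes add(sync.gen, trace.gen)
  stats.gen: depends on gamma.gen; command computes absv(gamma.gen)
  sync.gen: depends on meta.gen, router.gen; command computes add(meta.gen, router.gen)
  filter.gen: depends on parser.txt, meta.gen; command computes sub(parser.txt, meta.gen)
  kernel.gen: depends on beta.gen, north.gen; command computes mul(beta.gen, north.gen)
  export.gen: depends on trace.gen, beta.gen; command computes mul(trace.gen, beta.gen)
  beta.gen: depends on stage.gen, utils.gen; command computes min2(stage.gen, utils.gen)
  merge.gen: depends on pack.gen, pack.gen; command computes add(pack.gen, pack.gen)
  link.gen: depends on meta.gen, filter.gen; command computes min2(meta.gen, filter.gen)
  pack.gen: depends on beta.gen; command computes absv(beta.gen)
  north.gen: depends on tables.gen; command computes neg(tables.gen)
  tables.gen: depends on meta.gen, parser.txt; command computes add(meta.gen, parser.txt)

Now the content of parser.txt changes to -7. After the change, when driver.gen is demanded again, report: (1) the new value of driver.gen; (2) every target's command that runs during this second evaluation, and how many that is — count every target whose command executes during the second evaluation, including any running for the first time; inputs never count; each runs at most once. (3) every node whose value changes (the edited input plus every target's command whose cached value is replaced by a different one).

New value of driver.gen: -21.
Target commands that run: beta.gen, driver.gen, filter.gen, kernel.gen, meta.gen, north.gen, omega.gen, patch.gen, router.gen, stage.gen, sync.gen, tables.gen, trace.gen, utils.gen — 14 in total.
Values that change: beta.gen, driver.gen, filter.gen, kernel.gen, north.gen, omega.gen, parser.txt, patch.gen, router.gen, stage.gen, sync.gen, tables.gen, trace.gen, utils.gen.

First evaluation (everything demanded from the output):
  meta.gen = max2(9, 4) = 9
  filter.gen = sub(4, 9) = -5
  tables.gen = add(9, 4) = 13
  north.gen = neg(13) = -13
  patch.gen = mul(-5, 13) = -65
  router.gen = absv(13) = 13
  sync.gen = add(9, 13) = 22
  stage.gen = min2(13, 22) = 13
  trace.gen = min2(-5, -65) = -65
  omega.gen = add(22, -65) = -43
  utils.gen = max2(-43, 13) = 13
  beta.gen = min2(13, 13) = 13
  kernel.gen = mul(13, -13) = -169
  driver.gen = min2(-169, -43) = -169

Propagation after the edit:
  meta.gen: runs — parser.txt 4->-7; result 9 (same value as before).
  filter.gen: runs — parser.txt 4->-7; result -16.
  tables.gen: runs — parser.txt 4->-7; result 2.
  north.gen: runs — tables.gen 13->2; result -2.
  patch.gen: runs — filter.gen -5->-16; tables.gen 13->2; result -32.
  router.gen: runs — tables.gen 13->2; result 2.
  sync.gen: runs — router.gen 13->2; result 11.
  stage.gen: runs — router.gen 13->2; sync.gen 22->11; result 2.
  trace.gen: runs — filter.gen -5->-16; patch.gen -65->-32; result -32.
  omega.gen: runs — sync.gen 22->11; trace.gen -65->-32; result -21.
  utils.gen: runs — omega.gen -43->-21; stage.gen 13->2; result 2.
  beta.gen: runs — stage.gen 13->2; utils.gen 13->2; result 2.
  kernel.gen: runs — beta.gen 13->2; north.gen -13->-2; result -4.
  driver.gen: runs — kernel.gen -169->-4; omega.gen -43->-21; result -21.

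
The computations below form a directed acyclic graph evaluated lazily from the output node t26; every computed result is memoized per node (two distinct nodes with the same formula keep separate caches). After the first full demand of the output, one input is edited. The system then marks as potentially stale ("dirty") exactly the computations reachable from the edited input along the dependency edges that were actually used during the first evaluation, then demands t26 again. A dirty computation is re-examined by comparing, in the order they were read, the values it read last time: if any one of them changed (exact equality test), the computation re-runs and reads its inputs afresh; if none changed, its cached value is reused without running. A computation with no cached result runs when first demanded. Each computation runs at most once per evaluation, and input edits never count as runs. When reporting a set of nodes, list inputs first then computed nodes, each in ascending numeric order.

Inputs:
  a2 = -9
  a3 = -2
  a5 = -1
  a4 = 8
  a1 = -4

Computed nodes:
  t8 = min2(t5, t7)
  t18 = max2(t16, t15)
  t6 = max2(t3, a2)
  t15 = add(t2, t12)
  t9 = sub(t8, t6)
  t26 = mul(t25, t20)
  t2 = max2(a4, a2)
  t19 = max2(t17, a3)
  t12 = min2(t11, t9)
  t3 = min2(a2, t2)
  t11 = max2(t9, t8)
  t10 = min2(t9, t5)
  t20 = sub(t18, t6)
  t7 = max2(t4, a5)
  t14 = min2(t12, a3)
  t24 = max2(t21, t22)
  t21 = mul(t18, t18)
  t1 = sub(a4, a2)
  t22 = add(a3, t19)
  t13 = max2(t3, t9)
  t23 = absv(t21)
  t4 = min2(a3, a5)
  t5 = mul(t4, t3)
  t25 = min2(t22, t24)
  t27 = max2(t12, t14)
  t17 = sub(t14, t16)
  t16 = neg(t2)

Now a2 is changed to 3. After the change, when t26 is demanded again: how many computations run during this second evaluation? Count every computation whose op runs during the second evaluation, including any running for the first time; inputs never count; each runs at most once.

First demand of the output computes:
  t2 = max2(8, -9) = 8
  t3 = min2(-9, 8) = -9
  t4 = min2(-2, -1) = -2
  t5 = mul(-2, -9) = 18
  t6 = max2(-9, -9) = -9
  t7 = max2(-2, -1) = -1
  t8 = min2(18, -1) = -1
  t9 = sub(-1, -9) = 8
  t11 = max2(8, -1) = 8
  t12 = min2(8, 8) = 8
  t14 = min2(8, -2) = -2
  t15 = add(8, 8) = 16
  t16 = neg(8) = -8
  t17 = sub(-2, -8) = 6
  t18 = max2(-8, 16) = 16
  t19 = max2(6, -2) = 6
  t20 = sub(16, -9) = 25
  t21 = mul(16, 16) = 256
  t22 = add(-2, 6) = 4
  t24 = max2(256, 4) = 256
  t25 = min2(4, 256) = 4
  t26 = mul(4, 25) = 100

After the edit, cleaning proceeds:
  t2: a read changed (a2 -9->3) — executes, giving 8 — identical to its old value.
  t3: a read changed (a2 -9->3) — executes, giving 3.
  t5: a read changed (t3 -9->3) — executes, giving -6.
  t6: a read changed (t3 -9->3; a2 -9->3) — executes, giving 3.
  t8: a read changed (t5 18->-6) — executes, giving -6.
  t9: a read changed (t8 -1->-6; t6 -9->3) — executes, giving -9.
  t11: a read changed (t9 8->-9; t8 -1->-6) — executes, giving -6.
  t12: a read changed (t11 8->-6; t9 8->-9) — executes, giving -9.
  t14: a read changed (t12 8->-9) — executes, giving -9.
  t15: a read changed (t12 8->-9) — executes, giving -1.
  t16: dirty, but its reads are unchanged (t2 unchanged); cached -8 stands.
  t17: a read changed (t14 -2->-9) — executes, giving -1.
  t18: a read changed (t15 16->-1) — executes, giving -1.
  t19: a read changed (t17 6->-1) — executes, giving -1.
  t20: a read changed (t18 16->-1; t6 -9->3) — executes, giving -4.
  t21: a read changed (t18 16->-1; t18 16->-1) — executes, giving 1.
  t22: a read changed (t19 6->-1) — executes, giving -3.
  t24: a read changed (t21 256->1; t22 4->-3) — executes, giving 1.
  t25: a read changed (t22 4->-3; t24 256->1) — executes, giving -3.
  t26: a read changed (t25 4->-3; t20 25->-4) — executes, giving 12.

Note where the cutoff bites: t16 is checked, finds nothing changed, and keeps its cache.

19 computations run: t2, t3, t5, t6, t8, t9, t11, t12, t14, t15, t17, t18, t19, t20, t21, t22, t24, t25, t26.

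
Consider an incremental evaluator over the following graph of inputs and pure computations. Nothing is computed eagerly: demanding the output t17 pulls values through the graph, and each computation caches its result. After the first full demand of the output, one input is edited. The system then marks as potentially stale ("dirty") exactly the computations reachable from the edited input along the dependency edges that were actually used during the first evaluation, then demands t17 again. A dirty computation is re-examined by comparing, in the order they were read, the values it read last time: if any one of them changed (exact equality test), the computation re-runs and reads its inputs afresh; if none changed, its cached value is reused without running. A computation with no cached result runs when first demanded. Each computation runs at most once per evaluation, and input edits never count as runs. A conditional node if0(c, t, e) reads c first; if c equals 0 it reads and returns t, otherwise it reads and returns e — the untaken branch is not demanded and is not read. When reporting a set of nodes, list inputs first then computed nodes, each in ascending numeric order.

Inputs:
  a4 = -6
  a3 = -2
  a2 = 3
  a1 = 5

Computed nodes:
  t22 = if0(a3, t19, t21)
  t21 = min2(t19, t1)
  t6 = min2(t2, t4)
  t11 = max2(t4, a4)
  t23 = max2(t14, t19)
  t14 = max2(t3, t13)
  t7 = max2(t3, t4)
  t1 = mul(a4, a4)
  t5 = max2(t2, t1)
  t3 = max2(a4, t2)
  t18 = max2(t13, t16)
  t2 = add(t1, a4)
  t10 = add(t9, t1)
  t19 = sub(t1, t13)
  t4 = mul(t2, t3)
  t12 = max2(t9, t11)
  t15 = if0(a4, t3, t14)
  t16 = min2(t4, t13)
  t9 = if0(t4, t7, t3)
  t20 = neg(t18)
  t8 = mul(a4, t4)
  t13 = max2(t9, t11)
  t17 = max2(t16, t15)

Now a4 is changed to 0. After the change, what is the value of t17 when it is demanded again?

t17 now evaluates to 0.
The important point: the flipped condition redirects demand; t14 is left stale, never re-checked.

Initial pass — values computed on the first demand:
  t1 = mul(-6, -6) = 36
  t2 = add(36, -6) = 30
  t3 = max2(-6, 30) = 30
  t4 = mul(30, 30) = 900
  t9 = if0(t4=900 -> else branch t3) = 30
  t11 = max2(900, -6) = 900
  t13 = max2(30, 900) = 900
  t14 = max2(30, 900) = 900
  t15 = if0(a4=-6 -> else branch t14) = 900
  t16 = min2(900, 900) = 900
  t17 = max2(900, 900) = 900

Second demand — change propagation:
  t1: re-runs because a4 -6->0; a4 -6->0; new result 0.
  t2: re-runs because t1 36->0; a4 -6->0; new result 0.
  t3: re-runs because a4 -6->0; t2 30->0; new result 0.
  t4: re-runs because t2 30->0; t3 30->0; new result 0.
  t7: newly demanded (no cache) — executes and yields 0.
  t9: re-runs because t4 900->0; t3 30->0; new result 0.
  t11: re-runs because t4 900->0; a4 -6->0; new result 0.
  t13: re-runs because t9 30->0; t11 900->0; new result 0.
  t14: dirty yet unreached — the second evaluation never asks for it.
  t15: re-runs because a4 -6->0; new result 0.
  t16: re-runs because t4 900->0; t13 900->0; new result 0.
  t17: re-runs because t16 900->0; t15 900->0; new result 0.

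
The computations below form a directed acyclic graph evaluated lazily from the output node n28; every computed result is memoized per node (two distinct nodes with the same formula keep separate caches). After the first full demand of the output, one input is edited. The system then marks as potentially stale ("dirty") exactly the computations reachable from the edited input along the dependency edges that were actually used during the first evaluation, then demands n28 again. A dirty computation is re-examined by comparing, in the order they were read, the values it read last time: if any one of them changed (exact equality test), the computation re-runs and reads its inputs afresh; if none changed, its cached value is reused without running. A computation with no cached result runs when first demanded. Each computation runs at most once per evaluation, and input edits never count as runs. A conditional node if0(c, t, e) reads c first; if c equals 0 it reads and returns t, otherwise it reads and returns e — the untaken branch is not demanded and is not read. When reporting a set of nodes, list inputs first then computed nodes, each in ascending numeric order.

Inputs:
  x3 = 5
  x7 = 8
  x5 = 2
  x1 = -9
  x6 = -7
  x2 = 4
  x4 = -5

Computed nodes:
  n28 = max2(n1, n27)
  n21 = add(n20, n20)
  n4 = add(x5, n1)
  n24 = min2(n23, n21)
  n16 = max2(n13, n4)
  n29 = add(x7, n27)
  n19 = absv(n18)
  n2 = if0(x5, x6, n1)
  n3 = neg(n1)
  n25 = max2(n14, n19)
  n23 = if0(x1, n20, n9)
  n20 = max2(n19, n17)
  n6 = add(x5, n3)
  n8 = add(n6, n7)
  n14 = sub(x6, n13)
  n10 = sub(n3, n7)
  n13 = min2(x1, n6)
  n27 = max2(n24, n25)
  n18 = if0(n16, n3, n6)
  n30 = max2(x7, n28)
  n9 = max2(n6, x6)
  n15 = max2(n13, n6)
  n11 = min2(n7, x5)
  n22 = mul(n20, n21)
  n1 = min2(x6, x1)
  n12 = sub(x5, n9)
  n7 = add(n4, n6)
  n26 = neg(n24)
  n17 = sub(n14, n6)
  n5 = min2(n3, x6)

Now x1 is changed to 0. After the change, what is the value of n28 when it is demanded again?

Demanding n28 again yields 7.
Note the branch switch — demand abandons n9, which is never re-examined.

First demand of the output computes:
  n1 = min2(-7, -9) = -9
  n3 = neg(-9) = 9
  n4 = add(2, -9) = -7
  n6 = add(2, 9) = 11
  n9 = max2(11, -7) = 11
  n13 = min2(-9, 11) = -9
  n14 = sub(-7, -9) = 2
  n16 = max2(-9, -7) = -7
  n17 = sub(2, 11) = -9
  n18 = if0(n16=-7 -> else branch n6) = 11
  n19 = absv(11) = 11
  n20 = max2(11, -9) = 11
  n21 = add(11, 11) = 22
  n23 = if0(x1=-9 -> else branch n9) = 11
  n24 = min2(11, 22) = 11
  n25 = max2(2, 11) = 11
  n27 = max2(11, 11) = 11
  n28 = max2(-9, 11) = 11

After the edit, cleaning proceeds:
  n1: a read changed (x1 -9->0) — executes, giving -7.
  n3: a read changed (n1 -9->-7) — executes, giving 7.
  n4: a read changed (n1 -9->-7) — executes, giving -5.
  n6: a read changed (n3 9->7) — executes, giving 9.
  n9: stays stale; no demand reaches it after the flip.
  n13: a read changed (x1 -9->0; n6 11->9) — executes, giving 0.
  n14: a read changed (n13 -9->0) — executes, giving -7.
  n16: a read changed (n13 -9->0; n4 -7->-5) — executes, giving 0.
  n17: a read changed (n14 2->-7; n6 11->9) — executes, giving -16.
  n18: a read changed (n16 -7->0; n6 11->9) — executes, giving 7.
  n19: a read changed (n18 11->7) — executes, giving 7.
  n20: a read changed (n19 11->7; n17 -9->-16) — executes, giving 7.
  n21: a read changed (n20 11->7; n20 11->7) — executes, giving 14.
  n23: a read changed (x1 -9->0) — executes, giving 7.
  n24: a read changed (n23 11->7; n21 22->14) — executes, giving 7.
  n25: a read changed (n14 2->-7; n19 11->7) — executes, giving 7.
  n27: a read changed (n24 11->7; n25 11->7) — executes, giving 7.
  n28: a read changed (n1 -9->-7; n27 11->7) — executes, giving 7.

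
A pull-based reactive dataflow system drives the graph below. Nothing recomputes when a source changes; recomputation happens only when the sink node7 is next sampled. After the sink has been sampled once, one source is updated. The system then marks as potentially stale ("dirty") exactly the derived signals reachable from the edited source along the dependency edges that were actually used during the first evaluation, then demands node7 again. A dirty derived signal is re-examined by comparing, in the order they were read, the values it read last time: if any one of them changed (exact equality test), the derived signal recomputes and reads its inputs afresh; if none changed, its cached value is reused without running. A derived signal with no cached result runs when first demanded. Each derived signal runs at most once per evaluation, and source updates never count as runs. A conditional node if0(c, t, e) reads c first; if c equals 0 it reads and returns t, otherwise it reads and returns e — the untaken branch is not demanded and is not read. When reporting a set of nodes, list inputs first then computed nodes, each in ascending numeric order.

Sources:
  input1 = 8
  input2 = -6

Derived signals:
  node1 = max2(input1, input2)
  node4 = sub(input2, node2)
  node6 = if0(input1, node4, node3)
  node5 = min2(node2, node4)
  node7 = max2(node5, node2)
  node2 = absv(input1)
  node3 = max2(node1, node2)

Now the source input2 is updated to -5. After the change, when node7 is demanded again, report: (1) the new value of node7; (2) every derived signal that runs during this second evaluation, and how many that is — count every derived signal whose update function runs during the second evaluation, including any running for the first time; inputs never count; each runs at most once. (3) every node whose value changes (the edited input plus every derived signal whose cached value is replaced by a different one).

First evaluation (everything demanded from the output):
  node2 = absv(8) = 8
  node4 = sub(-6, 8) = -14
  node5 = min2(8, -14) = -14
  node7 = max2(-14, 8) = 8

Propagation after the edit:
  node4: runs — input2 -6->-5; result -13.
  node5: runs — node4 -14->-13; result -13.
  node7: runs — node5 -14->-13; result 8 (same value as before).

New value of node7: 8.
Derived signals that run: node4, node5, node7 — 3 in total.
Values that change: input2, node4, node5.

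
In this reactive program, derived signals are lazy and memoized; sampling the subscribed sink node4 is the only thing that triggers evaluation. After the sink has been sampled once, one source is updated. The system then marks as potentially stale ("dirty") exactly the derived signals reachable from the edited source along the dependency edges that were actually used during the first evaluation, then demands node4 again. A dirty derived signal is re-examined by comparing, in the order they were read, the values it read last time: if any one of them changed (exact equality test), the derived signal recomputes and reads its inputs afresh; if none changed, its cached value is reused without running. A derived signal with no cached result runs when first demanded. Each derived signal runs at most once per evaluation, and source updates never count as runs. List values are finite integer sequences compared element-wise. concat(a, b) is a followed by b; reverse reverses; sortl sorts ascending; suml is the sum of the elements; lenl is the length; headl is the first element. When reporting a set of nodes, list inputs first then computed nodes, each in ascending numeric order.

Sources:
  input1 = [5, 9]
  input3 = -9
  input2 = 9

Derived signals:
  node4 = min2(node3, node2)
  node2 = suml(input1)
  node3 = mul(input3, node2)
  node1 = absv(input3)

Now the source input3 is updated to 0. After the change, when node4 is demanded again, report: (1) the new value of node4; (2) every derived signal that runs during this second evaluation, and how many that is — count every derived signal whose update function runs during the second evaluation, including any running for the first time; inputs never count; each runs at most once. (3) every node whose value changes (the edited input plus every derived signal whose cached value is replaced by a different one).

Demanding node4 again yields 0.
2 derived signals run: node3, node4.
The nodes whose values change: input3, node3, node4.

First demand of the output computes:
  node2 = suml([5, 9]) = 14
  node3 = mul(-9, 14) = -126
  node4 = min2(-126, 14) = -126

After the edit, cleaning proceeds:
  node3: a read changed (input3 -9->0) — executes, giving 0.
  node4: a read changed (node3 -126->0) — executes, giving 0.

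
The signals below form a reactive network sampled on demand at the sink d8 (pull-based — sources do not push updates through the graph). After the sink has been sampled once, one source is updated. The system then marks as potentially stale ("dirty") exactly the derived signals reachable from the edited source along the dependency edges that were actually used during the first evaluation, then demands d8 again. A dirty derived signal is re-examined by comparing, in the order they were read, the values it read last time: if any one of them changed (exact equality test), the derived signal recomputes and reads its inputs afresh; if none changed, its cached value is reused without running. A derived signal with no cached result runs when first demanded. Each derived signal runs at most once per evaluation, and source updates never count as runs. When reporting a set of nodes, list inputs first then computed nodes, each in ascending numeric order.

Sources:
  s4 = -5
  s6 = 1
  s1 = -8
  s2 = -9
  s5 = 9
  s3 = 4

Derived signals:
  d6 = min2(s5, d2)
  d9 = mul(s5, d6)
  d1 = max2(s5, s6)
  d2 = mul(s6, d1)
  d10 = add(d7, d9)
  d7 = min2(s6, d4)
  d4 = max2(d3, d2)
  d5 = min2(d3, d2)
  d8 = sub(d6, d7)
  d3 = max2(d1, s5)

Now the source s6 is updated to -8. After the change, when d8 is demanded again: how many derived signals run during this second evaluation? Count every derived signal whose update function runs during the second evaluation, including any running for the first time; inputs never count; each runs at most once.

Initial pass — values computed on the first demand:
  d1 = max2(9, 1) = 9
  d2 = mul(1, 9) = 9
  d3 = max2(9, 9) = 9
  d4 = max2(9, 9) = 9
  d6 = min2(9, 9) = 9
  d7 = min2(1, 9) = 1
  d8 = sub(9, 1) = 8

Second demand — change propagation:
  d1: re-runs because s6 1->-8; new result 9 (unchanged).
  d2: re-runs because s6 1->-8; new result -72.
  d3: re-examined; everything it read last time is the same (d1 unchanged, s5 unchanged) — cache 9 kept, no run.
  d4: re-runs because d2 9->-72; new result 9 (unchanged).
  d6: re-runs because d2 9->-72; new result -72.
  d7: re-runs because s6 1->-8; new result -8.
  d8: re-runs because d6 9->-72; d7 1->-8; new result -64.

The important point: at d3 every value read last time is unchanged, so the dirty flag clears without a run.

Run set: d1, d2, d4, d6, d7, d8 (6 run).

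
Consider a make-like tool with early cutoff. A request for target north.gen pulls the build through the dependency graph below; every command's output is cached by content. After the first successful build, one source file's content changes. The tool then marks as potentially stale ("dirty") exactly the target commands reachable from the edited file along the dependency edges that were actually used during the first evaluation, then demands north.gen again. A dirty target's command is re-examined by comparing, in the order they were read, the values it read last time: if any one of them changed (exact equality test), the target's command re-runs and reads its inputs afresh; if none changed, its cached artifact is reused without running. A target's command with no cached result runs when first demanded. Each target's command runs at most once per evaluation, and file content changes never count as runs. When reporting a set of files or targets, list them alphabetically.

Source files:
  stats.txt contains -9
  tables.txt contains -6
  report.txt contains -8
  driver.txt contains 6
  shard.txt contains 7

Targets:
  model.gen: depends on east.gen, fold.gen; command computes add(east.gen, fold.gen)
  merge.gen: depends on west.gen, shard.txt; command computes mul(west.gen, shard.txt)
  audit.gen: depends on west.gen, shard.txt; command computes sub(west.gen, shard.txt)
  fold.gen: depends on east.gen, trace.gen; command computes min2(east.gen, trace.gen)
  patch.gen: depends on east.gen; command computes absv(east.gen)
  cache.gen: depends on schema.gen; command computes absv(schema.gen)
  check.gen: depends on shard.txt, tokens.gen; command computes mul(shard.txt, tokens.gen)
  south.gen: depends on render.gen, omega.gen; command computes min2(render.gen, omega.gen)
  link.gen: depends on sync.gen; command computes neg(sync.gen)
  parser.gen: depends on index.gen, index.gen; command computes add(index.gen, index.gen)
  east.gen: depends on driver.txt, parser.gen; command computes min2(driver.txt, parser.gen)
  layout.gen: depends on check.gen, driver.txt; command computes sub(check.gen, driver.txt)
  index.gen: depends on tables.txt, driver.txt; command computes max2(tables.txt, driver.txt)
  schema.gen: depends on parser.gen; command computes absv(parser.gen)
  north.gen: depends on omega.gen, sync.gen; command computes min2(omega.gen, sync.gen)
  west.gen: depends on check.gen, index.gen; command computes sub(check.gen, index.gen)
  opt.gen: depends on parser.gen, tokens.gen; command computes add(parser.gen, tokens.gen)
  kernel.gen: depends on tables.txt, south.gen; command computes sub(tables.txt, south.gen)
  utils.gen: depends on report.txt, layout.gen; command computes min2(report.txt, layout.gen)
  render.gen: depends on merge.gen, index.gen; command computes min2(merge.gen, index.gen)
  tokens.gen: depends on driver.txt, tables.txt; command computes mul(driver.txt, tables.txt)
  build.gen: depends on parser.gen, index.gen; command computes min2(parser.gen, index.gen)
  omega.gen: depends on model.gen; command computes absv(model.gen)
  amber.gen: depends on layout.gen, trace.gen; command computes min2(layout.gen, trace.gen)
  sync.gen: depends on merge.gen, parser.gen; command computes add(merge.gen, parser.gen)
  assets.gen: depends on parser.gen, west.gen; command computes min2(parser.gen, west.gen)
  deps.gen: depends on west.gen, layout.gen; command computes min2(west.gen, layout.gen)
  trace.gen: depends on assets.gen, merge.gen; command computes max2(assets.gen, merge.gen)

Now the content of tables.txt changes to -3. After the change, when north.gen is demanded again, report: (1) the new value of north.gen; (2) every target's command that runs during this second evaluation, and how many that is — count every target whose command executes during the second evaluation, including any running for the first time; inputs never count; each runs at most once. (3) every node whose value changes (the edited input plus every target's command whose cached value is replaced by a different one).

Demanding north.gen again yields -912.
12 target commands run: assets.gen, check.gen, fold.gen, index.gen, merge.gen, model.gen, north.gen, omega.gen, sync.gen, tokens.gen, trace.gen, west.gen.
The nodes whose values change: assets.gen, check.gen, fold.gen, merge.gen, model.gen, north.gen, omega.gen, sync.gen, tables.txt, tokens.gen, trace.gen, west.gen.
Note where the cutoff bites: parser.gen is checked, finds nothing changed, and keeps its cache.

First demand of the output computes:
  index.gen = max2(-6, 6) = 6
  parser.gen = add(6, 6) = 12
  east.gen = min2(6, 12) = 6
  tokens.gen = mul(6, -6) = -36
  check.gen = mul(7, -36) = -252
  west.gen = sub(-252, 6) = -258
  assets.gen = min2(12, -258) = -258
  merge.gen = mul(-258, 7) = -1806
  sync.gen = add(-1806, 12) = -1794
  trace.gen = max2(-258, -1806) = -258
  fold.gen = min2(6, -258) = -258
  model.gen = add(6, -258) = -252
  omega.gen = absv(-252) = 252
  north.gen = min2(252, -1794) = -1794

After the edit, cleaning proceeds:
  index.gen: a read changed (tables.txt -6->-3) — executes, giving 6 — identical to its old value.
  parser.gen: dirty, but its reads are unchanged (index.gen unchanged, index.gen unchanged); cached 12 stands.
  east.gen: dirty, but its reads are unchanged (driver.txt unchanged, parser.gen unchanged); cached 6 stands.
  tokens.gen: a read changed (tables.txt -6->-3) — executes, giving -18.
  check.gen: a read changed (tokens.gen -36->-18) — executes, giving -126.
  west.gen: a read changed (check.gen -252->-126) — executes, giving -132.
  assets.gen: a read changed (west.gen -258->-132) — executes, giving -132.
  merge.gen: a read changed (west.gen -258->-132) — executes, giving -924.
  sync.gen: a read changed (merge.gen -1806->-924) — executes, giving -912.
  trace.gen: a read changed (assets.gen -258->-132; merge.gen -1806->-924) — executes, giving -132.
  fold.gen: a read changed (trace.gen -258->-132) — executes, giving -132.
  model.gen: a read changed (fold.gen -258->-132) — executes, giving -126.
  omega.gen: a read changed (model.gen -252->-126) — executes, giving 126.
  north.gen: a read changed (omega.gen 252->126; sync.gen -1794->-912) — executes, giving -912.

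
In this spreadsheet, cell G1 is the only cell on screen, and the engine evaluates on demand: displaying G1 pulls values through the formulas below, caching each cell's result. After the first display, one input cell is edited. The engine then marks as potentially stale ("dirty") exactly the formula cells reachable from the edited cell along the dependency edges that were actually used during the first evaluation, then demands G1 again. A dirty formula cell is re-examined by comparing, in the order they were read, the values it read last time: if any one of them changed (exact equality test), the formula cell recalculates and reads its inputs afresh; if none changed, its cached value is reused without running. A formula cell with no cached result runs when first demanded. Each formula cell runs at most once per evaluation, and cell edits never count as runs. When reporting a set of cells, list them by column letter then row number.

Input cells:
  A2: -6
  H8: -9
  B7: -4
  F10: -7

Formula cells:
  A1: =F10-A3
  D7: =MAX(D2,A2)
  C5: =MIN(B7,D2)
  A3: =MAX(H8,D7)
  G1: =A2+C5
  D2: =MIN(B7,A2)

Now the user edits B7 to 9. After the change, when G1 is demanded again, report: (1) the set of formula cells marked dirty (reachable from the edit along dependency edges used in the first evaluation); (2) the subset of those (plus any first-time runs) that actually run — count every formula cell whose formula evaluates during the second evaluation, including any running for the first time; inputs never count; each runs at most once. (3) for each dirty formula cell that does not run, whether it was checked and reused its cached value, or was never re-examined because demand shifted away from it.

Initial pass — values computed on the first demand:
  D2 = MIN(-4, -6) = -6
  C5 = MIN(-4, -6) = -6
  G1 = -6 + -6 = -12

Second demand — change propagation:
  D2: re-runs because B7 -4->9; new result -6 (unchanged).
  C5: re-runs because B7 -4->9; new result -6 (unchanged).
  G1: re-examined; everything it read last time is the same (A2 unchanged, C5 unchanged) — cache -12 kept, no run.

The important point: at G1 every value read last time is unchanged, so the dirty flag clears without a run.

Dirty set: C5, D2, G1.
Run set: C5, D2 (2 run).
Re-examined without running (cache reused): G1.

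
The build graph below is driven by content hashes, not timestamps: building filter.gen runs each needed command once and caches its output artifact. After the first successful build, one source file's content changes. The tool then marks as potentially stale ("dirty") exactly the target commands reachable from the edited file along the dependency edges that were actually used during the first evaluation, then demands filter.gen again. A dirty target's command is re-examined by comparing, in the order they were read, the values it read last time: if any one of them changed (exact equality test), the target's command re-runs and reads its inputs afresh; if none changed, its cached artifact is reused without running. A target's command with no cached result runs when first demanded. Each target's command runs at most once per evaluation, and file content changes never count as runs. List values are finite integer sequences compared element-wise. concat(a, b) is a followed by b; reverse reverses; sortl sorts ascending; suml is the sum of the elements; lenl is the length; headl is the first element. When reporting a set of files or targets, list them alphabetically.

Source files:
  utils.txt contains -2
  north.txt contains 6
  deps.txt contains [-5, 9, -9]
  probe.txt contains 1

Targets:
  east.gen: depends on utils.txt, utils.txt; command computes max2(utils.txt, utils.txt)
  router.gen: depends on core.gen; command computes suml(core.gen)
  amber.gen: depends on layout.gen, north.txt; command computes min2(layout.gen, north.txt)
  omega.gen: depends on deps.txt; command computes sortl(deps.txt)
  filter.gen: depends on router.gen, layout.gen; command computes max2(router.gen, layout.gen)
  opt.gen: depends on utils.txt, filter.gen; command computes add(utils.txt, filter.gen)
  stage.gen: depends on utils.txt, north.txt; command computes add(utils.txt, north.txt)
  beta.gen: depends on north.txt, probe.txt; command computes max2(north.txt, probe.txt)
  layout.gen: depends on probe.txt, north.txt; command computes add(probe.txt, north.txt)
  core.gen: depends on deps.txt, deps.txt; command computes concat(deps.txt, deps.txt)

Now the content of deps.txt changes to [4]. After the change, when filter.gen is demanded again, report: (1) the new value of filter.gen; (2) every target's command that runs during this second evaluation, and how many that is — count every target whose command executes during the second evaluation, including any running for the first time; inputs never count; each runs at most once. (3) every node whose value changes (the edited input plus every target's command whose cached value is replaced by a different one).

Initial pass — values computed on the first demand:
  core.gen = concat([-5, 9, -9], [-5, 9, -9]) = [-5, 9, -9, -5, 9, -9]
  layout.gen = add(1, 6) = 7
  router.gen = suml([-5, 9, -9, -5, 9, -9]) = -10
  filter.gen = max2(-10, 7) = 7

Second demand — change propagation:
  core.gen: re-runs because deps.txt [-5, 9, -9]->[4]; deps.txt [-5, 9, -9]->[4]; new result [4, 4].
  router.gen: re-runs because core.gen [-5, 9, -9, -5, 9, -9]->[4, 4]; new result 8.
  filter.gen: re-runs because router.gen -10->8; new result 8.

filter.gen now evaluates to 8.
Run set: core.gen, filter.gen, router.gen (3 run).
Changed values: core.gen, deps.txt, filter.gen, router.gen.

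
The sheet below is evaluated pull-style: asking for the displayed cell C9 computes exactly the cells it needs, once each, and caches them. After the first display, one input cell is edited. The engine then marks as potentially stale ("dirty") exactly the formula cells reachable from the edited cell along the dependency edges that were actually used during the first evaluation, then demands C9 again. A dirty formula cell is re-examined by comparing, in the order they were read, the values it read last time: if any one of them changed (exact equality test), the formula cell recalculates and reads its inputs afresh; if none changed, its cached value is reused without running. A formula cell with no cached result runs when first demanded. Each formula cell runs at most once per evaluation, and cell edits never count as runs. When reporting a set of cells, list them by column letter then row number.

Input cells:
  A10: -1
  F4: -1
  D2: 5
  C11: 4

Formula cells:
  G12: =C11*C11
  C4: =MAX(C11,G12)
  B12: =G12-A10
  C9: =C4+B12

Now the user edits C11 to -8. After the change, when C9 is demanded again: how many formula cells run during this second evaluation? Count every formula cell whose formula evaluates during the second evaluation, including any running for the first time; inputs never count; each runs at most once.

First demand of the output computes:
  G12 = 4 * 4 = 16
  B12 = 16 - -1 = 17
  C4 = MAX(4, 16) = 16
  C9 = 16 + 17 = 33

After the edit, cleaning proceeds:
  G12: a read changed (C11 4->-8; C11 4->-8) — executes, giving 64.
  B12: a read changed (G12 16->64) — executes, giving 65.
  C4: a read changed (C11 4->-8; G12 16->64) — executes, giving 64.
  C9: a read changed (C4 16->64; B12 17->65) — executes, giving 129.

4 formula cells run: B12, C4, C9, G12.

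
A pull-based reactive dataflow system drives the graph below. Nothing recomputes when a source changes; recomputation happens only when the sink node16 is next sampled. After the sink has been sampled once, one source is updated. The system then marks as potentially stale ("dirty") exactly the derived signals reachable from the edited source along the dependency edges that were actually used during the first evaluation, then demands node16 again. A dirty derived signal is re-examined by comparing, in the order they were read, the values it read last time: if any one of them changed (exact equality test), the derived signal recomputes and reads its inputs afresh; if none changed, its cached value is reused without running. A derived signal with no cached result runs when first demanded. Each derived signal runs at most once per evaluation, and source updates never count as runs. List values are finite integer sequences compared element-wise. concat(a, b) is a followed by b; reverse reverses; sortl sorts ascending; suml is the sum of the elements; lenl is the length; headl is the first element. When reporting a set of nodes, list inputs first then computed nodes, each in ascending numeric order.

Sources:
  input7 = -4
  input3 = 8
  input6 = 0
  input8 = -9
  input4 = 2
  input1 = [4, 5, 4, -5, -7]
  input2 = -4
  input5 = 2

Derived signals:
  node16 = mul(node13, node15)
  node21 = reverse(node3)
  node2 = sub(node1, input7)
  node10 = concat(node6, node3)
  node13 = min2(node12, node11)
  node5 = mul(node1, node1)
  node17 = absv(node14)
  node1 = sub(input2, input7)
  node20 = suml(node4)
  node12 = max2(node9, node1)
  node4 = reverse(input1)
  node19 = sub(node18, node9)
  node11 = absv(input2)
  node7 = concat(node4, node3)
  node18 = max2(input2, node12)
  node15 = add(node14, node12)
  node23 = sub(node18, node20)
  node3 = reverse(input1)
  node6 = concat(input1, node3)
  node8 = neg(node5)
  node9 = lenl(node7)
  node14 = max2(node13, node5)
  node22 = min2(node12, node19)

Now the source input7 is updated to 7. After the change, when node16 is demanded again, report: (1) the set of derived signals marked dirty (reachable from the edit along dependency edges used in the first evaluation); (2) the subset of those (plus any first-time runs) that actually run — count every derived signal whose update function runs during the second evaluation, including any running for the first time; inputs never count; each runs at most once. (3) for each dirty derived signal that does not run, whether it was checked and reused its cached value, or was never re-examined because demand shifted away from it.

Marked dirty: node1, node5, node12, node13, node14, node15, node16.
Derived signals that run: node1, node5, node12, node14, node15, node16 — 6 in total.
Checked but reused from cache: node13.
Key observation: the cutoff stops propagation at node13 — its inputs' values are unchanged, so it reuses its cache.

First evaluation (everything demanded from the output):
  node1 = sub(-4, -4) = 0
  node3 = reverse([4, 5, 4, -5, -7]) = [-7, -5, 4, 5, 4]
  node4 = reverse([4, 5, 4, -5, -7]) = [-7, -5, 4, 5, 4]
  node5 = mul(0, 0) = 0
  node7 = concat([-7, -5, 4, 5, 4], [-7, -5, 4, 5, 4]) = [-7, -5, 4, 5, 4, -7, -5, 4, 5, 4]
  node9 = lenl([-7, -5, 4, 5, 4, -7, -5, 4, 5, 4]) = 10
  node11 = absv(-4) = 4
  node12 = max2(10, 0) = 10
  node13 = min2(10, 4) = 4
  node14 = max2(4, 0) = 4
  node15 = add(4, 10) = 14
  node16 = mul(4, 14) = 56

Propagation after the edit:
  node1: runs — input7 -4->7; result -11.
  node5: runs — node1 0->-11; node1 0->-11; result 121.
  node12: runs — node1 0->-11; result 10 (same value as before).
  node13: checked — values it read are unchanged (node12 unchanged, node11 unchanged); reused cached 4 without running.
  node14: runs — node5 0->121; result 121.
  node15: runs — node14 4->121; result 131.
  node16: runs — node15 14->131; result 524.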